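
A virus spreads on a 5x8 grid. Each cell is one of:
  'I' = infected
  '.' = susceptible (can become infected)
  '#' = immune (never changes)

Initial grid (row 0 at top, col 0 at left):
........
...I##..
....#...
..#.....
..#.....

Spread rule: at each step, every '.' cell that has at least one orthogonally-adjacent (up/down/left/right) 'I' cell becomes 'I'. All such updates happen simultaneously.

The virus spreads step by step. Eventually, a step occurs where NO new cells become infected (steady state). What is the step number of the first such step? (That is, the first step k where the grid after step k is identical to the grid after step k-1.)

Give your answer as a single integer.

Step 0 (initial): 1 infected
Step 1: +3 new -> 4 infected
Step 2: +5 new -> 9 infected
Step 3: +6 new -> 15 infected
Step 4: +6 new -> 21 infected
Step 5: +7 new -> 28 infected
Step 6: +5 new -> 33 infected
Step 7: +2 new -> 35 infected
Step 8: +0 new -> 35 infected

Answer: 8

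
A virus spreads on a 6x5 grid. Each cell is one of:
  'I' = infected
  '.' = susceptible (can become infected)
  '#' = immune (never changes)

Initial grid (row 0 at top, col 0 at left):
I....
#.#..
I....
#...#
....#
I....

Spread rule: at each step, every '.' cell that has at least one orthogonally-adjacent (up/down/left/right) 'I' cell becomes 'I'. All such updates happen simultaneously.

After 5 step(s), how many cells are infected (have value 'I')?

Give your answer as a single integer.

Answer: 25

Derivation:
Step 0 (initial): 3 infected
Step 1: +4 new -> 7 infected
Step 2: +6 new -> 13 infected
Step 3: +5 new -> 18 infected
Step 4: +6 new -> 24 infected
Step 5: +1 new -> 25 infected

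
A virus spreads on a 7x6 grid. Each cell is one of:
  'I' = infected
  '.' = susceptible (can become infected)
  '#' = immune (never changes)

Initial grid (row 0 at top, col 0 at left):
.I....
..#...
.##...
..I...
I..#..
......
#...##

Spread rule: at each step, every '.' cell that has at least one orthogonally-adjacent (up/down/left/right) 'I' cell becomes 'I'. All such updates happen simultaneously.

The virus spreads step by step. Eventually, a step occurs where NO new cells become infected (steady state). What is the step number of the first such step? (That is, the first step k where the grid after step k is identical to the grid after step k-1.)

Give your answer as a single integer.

Step 0 (initial): 3 infected
Step 1: +9 new -> 12 infected
Step 2: +7 new -> 19 infected
Step 3: +8 new -> 27 infected
Step 4: +6 new -> 33 infected
Step 5: +2 new -> 35 infected
Step 6: +0 new -> 35 infected

Answer: 6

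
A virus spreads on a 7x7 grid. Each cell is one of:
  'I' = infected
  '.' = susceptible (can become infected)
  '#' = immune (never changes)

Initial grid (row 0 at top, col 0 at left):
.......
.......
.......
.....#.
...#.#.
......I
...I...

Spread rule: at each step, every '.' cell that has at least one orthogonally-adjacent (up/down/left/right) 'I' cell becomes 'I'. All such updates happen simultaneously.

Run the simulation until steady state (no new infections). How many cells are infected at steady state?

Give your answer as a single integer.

Answer: 46

Derivation:
Step 0 (initial): 2 infected
Step 1: +6 new -> 8 infected
Step 2: +5 new -> 13 infected
Step 3: +5 new -> 18 infected
Step 4: +6 new -> 24 infected
Step 5: +7 new -> 31 infected
Step 6: +6 new -> 37 infected
Step 7: +5 new -> 42 infected
Step 8: +3 new -> 45 infected
Step 9: +1 new -> 46 infected
Step 10: +0 new -> 46 infected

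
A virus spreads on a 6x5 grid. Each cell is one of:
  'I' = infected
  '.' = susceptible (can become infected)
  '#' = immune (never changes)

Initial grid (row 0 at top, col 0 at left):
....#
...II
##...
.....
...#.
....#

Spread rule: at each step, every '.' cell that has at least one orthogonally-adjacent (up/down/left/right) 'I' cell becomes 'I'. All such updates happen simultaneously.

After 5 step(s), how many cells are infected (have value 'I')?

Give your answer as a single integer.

Answer: 21

Derivation:
Step 0 (initial): 2 infected
Step 1: +4 new -> 6 infected
Step 2: +5 new -> 11 infected
Step 3: +4 new -> 15 infected
Step 4: +3 new -> 18 infected
Step 5: +3 new -> 21 infected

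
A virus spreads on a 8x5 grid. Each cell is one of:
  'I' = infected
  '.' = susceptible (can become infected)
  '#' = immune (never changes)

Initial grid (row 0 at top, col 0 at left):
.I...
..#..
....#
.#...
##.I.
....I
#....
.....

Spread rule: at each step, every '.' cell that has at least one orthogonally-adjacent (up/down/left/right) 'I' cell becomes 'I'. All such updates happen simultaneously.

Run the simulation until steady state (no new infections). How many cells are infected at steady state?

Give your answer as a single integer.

Step 0 (initial): 3 infected
Step 1: +8 new -> 11 infected
Step 2: +9 new -> 20 infected
Step 3: +7 new -> 27 infected
Step 4: +5 new -> 32 infected
Step 5: +1 new -> 33 infected
Step 6: +1 new -> 34 infected
Step 7: +0 new -> 34 infected

Answer: 34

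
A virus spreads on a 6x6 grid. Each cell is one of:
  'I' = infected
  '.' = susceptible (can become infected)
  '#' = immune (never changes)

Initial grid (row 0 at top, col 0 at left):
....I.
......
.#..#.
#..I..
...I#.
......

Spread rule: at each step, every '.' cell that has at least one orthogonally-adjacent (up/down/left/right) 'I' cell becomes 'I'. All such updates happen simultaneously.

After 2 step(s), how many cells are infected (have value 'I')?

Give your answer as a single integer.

Step 0 (initial): 3 infected
Step 1: +8 new -> 11 infected
Step 2: +9 new -> 20 infected

Answer: 20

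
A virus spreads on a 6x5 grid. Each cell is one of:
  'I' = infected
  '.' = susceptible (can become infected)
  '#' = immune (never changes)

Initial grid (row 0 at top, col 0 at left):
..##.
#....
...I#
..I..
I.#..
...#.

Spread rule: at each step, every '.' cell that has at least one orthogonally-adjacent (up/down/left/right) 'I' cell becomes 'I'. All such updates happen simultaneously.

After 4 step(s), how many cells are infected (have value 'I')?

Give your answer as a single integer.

Answer: 23

Derivation:
Step 0 (initial): 3 infected
Step 1: +7 new -> 10 infected
Step 2: +7 new -> 17 infected
Step 3: +4 new -> 21 infected
Step 4: +2 new -> 23 infected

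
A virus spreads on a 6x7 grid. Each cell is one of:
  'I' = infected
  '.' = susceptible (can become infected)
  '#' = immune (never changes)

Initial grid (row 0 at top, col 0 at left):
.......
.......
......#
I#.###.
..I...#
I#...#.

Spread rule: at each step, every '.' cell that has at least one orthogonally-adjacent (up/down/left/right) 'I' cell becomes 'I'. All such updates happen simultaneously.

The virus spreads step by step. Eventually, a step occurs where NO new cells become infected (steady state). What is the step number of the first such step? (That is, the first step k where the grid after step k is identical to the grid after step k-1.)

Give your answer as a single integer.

Step 0 (initial): 3 infected
Step 1: +6 new -> 9 infected
Step 2: +5 new -> 14 infected
Step 3: +6 new -> 20 infected
Step 4: +4 new -> 24 infected
Step 5: +3 new -> 27 infected
Step 6: +2 new -> 29 infected
Step 7: +2 new -> 31 infected
Step 8: +1 new -> 32 infected
Step 9: +0 new -> 32 infected

Answer: 9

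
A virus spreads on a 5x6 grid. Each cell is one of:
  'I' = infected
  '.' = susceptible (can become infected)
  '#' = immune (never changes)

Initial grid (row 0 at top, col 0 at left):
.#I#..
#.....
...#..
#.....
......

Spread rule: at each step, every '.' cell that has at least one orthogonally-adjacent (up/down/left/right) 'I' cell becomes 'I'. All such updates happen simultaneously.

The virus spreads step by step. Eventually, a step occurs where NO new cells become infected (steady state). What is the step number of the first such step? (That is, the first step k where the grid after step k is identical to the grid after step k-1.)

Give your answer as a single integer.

Answer: 8

Derivation:
Step 0 (initial): 1 infected
Step 1: +1 new -> 2 infected
Step 2: +3 new -> 5 infected
Step 3: +3 new -> 8 infected
Step 4: +7 new -> 15 infected
Step 5: +5 new -> 20 infected
Step 6: +3 new -> 23 infected
Step 7: +1 new -> 24 infected
Step 8: +0 new -> 24 infected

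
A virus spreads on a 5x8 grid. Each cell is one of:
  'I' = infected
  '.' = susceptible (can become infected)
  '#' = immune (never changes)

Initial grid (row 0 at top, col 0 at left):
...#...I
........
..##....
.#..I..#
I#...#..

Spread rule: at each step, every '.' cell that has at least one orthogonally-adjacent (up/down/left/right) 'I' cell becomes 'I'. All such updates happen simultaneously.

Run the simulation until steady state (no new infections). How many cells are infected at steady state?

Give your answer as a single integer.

Step 0 (initial): 3 infected
Step 1: +7 new -> 10 infected
Step 2: +9 new -> 19 infected
Step 3: +8 new -> 27 infected
Step 4: +4 new -> 31 infected
Step 5: +2 new -> 33 infected
Step 6: +0 new -> 33 infected

Answer: 33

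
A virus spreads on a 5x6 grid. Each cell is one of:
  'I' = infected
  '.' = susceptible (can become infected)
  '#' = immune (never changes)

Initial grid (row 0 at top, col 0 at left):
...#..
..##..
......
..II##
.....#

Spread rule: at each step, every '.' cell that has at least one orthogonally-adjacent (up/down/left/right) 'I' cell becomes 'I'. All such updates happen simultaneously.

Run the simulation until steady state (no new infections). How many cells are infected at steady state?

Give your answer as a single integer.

Step 0 (initial): 2 infected
Step 1: +5 new -> 7 infected
Step 2: +5 new -> 12 infected
Step 3: +5 new -> 17 infected
Step 4: +4 new -> 21 infected
Step 5: +3 new -> 24 infected
Step 6: +0 new -> 24 infected

Answer: 24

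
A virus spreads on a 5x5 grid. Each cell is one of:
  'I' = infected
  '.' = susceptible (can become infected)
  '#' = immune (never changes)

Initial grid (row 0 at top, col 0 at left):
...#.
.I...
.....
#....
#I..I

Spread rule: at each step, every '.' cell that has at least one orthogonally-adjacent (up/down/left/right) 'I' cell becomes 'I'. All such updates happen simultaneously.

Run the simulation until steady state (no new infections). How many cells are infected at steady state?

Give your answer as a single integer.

Step 0 (initial): 3 infected
Step 1: +8 new -> 11 infected
Step 2: +8 new -> 19 infected
Step 3: +2 new -> 21 infected
Step 4: +1 new -> 22 infected
Step 5: +0 new -> 22 infected

Answer: 22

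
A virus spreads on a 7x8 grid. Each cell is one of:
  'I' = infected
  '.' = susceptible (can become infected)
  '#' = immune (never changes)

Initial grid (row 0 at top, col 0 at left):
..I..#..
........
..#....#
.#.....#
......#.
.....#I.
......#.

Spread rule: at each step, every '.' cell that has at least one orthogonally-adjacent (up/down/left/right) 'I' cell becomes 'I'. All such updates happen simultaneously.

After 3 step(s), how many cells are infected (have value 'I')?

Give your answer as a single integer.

Step 0 (initial): 2 infected
Step 1: +4 new -> 6 infected
Step 2: +6 new -> 12 infected
Step 3: +4 new -> 16 infected

Answer: 16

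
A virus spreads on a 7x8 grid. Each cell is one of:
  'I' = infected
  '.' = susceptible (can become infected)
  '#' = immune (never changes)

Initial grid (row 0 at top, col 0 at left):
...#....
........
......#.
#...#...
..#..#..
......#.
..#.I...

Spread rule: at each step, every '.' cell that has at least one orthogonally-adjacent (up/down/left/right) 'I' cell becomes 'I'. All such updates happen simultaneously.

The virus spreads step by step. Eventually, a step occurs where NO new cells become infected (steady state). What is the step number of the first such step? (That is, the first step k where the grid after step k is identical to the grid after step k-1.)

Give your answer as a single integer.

Step 0 (initial): 1 infected
Step 1: +3 new -> 4 infected
Step 2: +4 new -> 8 infected
Step 3: +3 new -> 11 infected
Step 4: +3 new -> 14 infected
Step 5: +6 new -> 20 infected
Step 6: +8 new -> 28 infected
Step 7: +6 new -> 34 infected
Step 8: +7 new -> 41 infected
Step 9: +5 new -> 46 infected
Step 10: +2 new -> 48 infected
Step 11: +0 new -> 48 infected

Answer: 11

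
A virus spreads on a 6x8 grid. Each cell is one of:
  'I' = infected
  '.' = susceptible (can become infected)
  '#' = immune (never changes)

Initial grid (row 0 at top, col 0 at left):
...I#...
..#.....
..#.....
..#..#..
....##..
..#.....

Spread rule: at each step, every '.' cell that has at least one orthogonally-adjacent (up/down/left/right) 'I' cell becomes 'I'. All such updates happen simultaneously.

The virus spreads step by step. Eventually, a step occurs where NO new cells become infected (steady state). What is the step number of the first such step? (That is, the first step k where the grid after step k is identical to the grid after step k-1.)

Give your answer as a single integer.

Step 0 (initial): 1 infected
Step 1: +2 new -> 3 infected
Step 2: +3 new -> 6 infected
Step 3: +5 new -> 11 infected
Step 4: +7 new -> 18 infected
Step 5: +7 new -> 25 infected
Step 6: +6 new -> 31 infected
Step 7: +5 new -> 36 infected
Step 8: +3 new -> 39 infected
Step 9: +1 new -> 40 infected
Step 10: +0 new -> 40 infected

Answer: 10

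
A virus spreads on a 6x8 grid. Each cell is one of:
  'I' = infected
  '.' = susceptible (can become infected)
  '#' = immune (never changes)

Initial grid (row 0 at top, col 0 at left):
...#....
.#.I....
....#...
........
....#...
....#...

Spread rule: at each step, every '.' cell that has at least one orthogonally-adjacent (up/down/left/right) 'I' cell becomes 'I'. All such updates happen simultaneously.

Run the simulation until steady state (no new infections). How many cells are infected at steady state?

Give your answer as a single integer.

Answer: 43

Derivation:
Step 0 (initial): 1 infected
Step 1: +3 new -> 4 infected
Step 2: +5 new -> 9 infected
Step 3: +8 new -> 17 infected
Step 4: +9 new -> 26 infected
Step 5: +8 new -> 34 infected
Step 6: +5 new -> 39 infected
Step 7: +3 new -> 42 infected
Step 8: +1 new -> 43 infected
Step 9: +0 new -> 43 infected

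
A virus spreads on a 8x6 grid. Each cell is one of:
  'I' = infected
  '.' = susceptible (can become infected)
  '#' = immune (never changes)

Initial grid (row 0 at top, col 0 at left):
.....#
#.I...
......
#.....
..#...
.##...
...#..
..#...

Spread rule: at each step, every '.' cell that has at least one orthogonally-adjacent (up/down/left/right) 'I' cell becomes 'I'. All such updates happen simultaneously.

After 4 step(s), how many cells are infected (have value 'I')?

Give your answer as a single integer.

Answer: 22

Derivation:
Step 0 (initial): 1 infected
Step 1: +4 new -> 5 infected
Step 2: +6 new -> 11 infected
Step 3: +7 new -> 18 infected
Step 4: +4 new -> 22 infected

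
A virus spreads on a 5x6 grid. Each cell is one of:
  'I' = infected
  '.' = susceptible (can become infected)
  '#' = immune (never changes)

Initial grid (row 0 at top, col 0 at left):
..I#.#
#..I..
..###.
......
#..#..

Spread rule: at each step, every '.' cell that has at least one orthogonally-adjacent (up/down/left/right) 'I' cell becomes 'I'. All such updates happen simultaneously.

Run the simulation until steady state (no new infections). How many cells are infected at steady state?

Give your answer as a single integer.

Step 0 (initial): 2 infected
Step 1: +3 new -> 5 infected
Step 2: +4 new -> 9 infected
Step 3: +2 new -> 11 infected
Step 4: +3 new -> 14 infected
Step 5: +5 new -> 19 infected
Step 6: +3 new -> 22 infected
Step 7: +0 new -> 22 infected

Answer: 22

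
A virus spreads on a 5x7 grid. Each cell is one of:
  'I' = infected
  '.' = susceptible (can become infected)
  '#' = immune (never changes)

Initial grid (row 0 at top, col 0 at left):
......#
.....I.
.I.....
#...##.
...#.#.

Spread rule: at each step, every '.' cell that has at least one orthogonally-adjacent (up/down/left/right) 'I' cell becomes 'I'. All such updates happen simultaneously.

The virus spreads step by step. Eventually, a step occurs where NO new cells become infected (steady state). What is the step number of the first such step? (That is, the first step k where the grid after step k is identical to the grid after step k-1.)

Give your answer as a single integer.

Answer: 5

Derivation:
Step 0 (initial): 2 infected
Step 1: +8 new -> 10 infected
Step 2: +10 new -> 20 infected
Step 3: +7 new -> 27 infected
Step 4: +1 new -> 28 infected
Step 5: +0 new -> 28 infected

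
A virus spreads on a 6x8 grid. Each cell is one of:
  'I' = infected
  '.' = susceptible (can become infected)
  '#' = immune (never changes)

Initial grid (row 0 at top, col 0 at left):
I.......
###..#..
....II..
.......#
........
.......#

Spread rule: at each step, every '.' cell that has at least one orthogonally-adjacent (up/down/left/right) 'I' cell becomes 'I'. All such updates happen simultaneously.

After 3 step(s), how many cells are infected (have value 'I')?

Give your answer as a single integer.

Step 0 (initial): 3 infected
Step 1: +6 new -> 9 infected
Step 2: +10 new -> 19 infected
Step 3: +10 new -> 29 infected

Answer: 29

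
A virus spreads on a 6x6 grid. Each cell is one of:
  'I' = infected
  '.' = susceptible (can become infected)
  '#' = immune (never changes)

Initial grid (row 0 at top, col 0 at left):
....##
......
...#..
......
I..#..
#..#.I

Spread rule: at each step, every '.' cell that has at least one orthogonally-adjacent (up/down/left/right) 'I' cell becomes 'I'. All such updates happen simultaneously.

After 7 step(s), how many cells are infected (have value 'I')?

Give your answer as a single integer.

Answer: 30

Derivation:
Step 0 (initial): 2 infected
Step 1: +4 new -> 6 infected
Step 2: +6 new -> 12 infected
Step 3: +6 new -> 18 infected
Step 4: +6 new -> 24 infected
Step 5: +3 new -> 27 infected
Step 6: +2 new -> 29 infected
Step 7: +1 new -> 30 infected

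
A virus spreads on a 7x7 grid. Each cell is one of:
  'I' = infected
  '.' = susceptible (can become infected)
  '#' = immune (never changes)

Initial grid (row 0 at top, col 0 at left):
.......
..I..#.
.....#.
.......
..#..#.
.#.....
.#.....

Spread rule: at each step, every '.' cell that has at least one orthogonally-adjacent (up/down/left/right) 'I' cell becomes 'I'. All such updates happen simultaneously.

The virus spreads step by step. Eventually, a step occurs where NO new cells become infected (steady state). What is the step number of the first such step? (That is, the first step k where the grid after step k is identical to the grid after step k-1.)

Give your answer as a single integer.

Step 0 (initial): 1 infected
Step 1: +4 new -> 5 infected
Step 2: +7 new -> 12 infected
Step 3: +6 new -> 18 infected
Step 4: +5 new -> 23 infected
Step 5: +5 new -> 28 infected
Step 6: +6 new -> 34 infected
Step 7: +6 new -> 40 infected
Step 8: +2 new -> 42 infected
Step 9: +1 new -> 43 infected
Step 10: +0 new -> 43 infected

Answer: 10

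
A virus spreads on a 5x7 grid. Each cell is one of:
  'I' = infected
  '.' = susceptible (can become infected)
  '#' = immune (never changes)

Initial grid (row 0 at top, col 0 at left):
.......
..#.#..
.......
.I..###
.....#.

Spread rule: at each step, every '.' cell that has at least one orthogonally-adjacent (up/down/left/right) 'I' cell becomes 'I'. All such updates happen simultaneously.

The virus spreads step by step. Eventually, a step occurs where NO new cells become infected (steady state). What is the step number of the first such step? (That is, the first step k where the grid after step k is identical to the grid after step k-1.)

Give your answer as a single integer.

Answer: 9

Derivation:
Step 0 (initial): 1 infected
Step 1: +4 new -> 5 infected
Step 2: +6 new -> 11 infected
Step 3: +4 new -> 15 infected
Step 4: +5 new -> 20 infected
Step 5: +2 new -> 22 infected
Step 6: +3 new -> 25 infected
Step 7: +2 new -> 27 infected
Step 8: +1 new -> 28 infected
Step 9: +0 new -> 28 infected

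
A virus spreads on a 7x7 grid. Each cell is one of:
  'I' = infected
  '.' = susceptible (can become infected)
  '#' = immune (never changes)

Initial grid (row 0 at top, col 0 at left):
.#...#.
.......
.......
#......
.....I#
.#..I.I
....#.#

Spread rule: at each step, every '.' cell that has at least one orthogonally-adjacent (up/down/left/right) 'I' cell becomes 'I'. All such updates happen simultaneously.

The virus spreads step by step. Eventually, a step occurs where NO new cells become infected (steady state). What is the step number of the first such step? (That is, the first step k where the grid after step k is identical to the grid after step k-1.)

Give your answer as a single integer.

Answer: 10

Derivation:
Step 0 (initial): 3 infected
Step 1: +4 new -> 7 infected
Step 2: +7 new -> 14 infected
Step 3: +6 new -> 20 infected
Step 4: +6 new -> 26 infected
Step 5: +7 new -> 33 infected
Step 6: +4 new -> 37 infected
Step 7: +3 new -> 40 infected
Step 8: +1 new -> 41 infected
Step 9: +1 new -> 42 infected
Step 10: +0 new -> 42 infected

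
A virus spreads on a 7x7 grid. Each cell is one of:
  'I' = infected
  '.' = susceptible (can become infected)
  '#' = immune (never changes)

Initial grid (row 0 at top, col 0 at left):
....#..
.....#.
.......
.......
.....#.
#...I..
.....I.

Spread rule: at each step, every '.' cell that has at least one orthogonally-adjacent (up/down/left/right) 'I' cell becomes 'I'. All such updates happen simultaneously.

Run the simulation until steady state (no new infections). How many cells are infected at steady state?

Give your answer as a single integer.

Answer: 45

Derivation:
Step 0 (initial): 2 infected
Step 1: +5 new -> 7 infected
Step 2: +5 new -> 12 infected
Step 3: +7 new -> 19 infected
Step 4: +7 new -> 26 infected
Step 5: +6 new -> 32 infected
Step 6: +5 new -> 37 infected
Step 7: +4 new -> 41 infected
Step 8: +3 new -> 44 infected
Step 9: +1 new -> 45 infected
Step 10: +0 new -> 45 infected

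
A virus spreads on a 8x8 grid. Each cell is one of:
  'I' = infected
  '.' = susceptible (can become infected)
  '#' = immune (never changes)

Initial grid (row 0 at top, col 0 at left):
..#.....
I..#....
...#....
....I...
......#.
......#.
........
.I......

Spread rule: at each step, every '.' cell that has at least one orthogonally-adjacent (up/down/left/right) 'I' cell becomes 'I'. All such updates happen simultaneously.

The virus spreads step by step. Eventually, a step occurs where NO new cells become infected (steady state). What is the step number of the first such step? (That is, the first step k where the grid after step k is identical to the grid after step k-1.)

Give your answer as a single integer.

Step 0 (initial): 3 infected
Step 1: +10 new -> 13 infected
Step 2: +15 new -> 28 infected
Step 3: +16 new -> 44 infected
Step 4: +7 new -> 51 infected
Step 5: +5 new -> 56 infected
Step 6: +3 new -> 59 infected
Step 7: +0 new -> 59 infected

Answer: 7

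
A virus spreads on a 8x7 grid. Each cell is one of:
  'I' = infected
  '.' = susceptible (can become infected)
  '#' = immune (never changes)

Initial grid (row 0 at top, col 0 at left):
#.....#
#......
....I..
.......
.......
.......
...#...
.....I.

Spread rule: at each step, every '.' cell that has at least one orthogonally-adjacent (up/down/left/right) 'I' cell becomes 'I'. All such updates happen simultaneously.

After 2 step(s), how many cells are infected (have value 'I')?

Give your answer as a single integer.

Answer: 21

Derivation:
Step 0 (initial): 2 infected
Step 1: +7 new -> 9 infected
Step 2: +12 new -> 21 infected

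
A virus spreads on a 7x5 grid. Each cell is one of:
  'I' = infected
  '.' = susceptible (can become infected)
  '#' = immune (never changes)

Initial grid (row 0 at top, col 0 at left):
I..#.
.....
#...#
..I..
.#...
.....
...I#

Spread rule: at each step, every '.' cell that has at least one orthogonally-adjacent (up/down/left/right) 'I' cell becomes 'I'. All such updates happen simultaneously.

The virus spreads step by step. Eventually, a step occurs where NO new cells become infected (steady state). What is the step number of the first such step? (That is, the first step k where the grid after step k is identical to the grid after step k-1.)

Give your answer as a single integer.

Answer: 6

Derivation:
Step 0 (initial): 3 infected
Step 1: +8 new -> 11 infected
Step 2: +11 new -> 22 infected
Step 3: +5 new -> 27 infected
Step 4: +2 new -> 29 infected
Step 5: +1 new -> 30 infected
Step 6: +0 new -> 30 infected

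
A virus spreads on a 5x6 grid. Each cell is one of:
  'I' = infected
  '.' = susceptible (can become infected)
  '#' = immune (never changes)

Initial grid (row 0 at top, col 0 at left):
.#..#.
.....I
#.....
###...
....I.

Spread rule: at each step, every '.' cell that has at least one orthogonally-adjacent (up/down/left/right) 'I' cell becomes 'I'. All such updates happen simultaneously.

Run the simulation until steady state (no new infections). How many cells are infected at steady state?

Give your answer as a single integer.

Step 0 (initial): 2 infected
Step 1: +6 new -> 8 infected
Step 2: +5 new -> 13 infected
Step 3: +4 new -> 17 infected
Step 4: +4 new -> 21 infected
Step 5: +2 new -> 23 infected
Step 6: +1 new -> 24 infected
Step 7: +0 new -> 24 infected

Answer: 24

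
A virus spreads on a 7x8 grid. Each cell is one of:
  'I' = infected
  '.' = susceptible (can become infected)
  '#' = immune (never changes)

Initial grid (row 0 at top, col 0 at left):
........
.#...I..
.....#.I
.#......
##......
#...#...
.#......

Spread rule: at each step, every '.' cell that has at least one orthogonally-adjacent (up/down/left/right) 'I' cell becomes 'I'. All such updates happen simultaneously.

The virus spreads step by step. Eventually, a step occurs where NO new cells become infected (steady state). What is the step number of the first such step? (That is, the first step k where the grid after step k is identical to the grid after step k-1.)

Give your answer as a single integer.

Answer: 9

Derivation:
Step 0 (initial): 2 infected
Step 1: +6 new -> 8 infected
Step 2: +7 new -> 15 infected
Step 3: +7 new -> 22 infected
Step 4: +7 new -> 29 infected
Step 5: +6 new -> 35 infected
Step 6: +5 new -> 40 infected
Step 7: +5 new -> 45 infected
Step 8: +2 new -> 47 infected
Step 9: +0 new -> 47 infected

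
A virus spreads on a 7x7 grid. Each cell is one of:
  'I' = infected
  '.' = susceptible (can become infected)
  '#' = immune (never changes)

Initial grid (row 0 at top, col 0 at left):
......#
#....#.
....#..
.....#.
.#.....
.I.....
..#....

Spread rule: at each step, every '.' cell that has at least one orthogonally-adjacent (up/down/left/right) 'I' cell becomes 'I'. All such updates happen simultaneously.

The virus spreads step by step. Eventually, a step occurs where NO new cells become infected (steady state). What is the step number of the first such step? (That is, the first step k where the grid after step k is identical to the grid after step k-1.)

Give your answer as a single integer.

Answer: 10

Derivation:
Step 0 (initial): 1 infected
Step 1: +3 new -> 4 infected
Step 2: +4 new -> 8 infected
Step 3: +5 new -> 13 infected
Step 4: +7 new -> 20 infected
Step 5: +7 new -> 27 infected
Step 6: +5 new -> 32 infected
Step 7: +4 new -> 36 infected
Step 8: +3 new -> 39 infected
Step 9: +3 new -> 42 infected
Step 10: +0 new -> 42 infected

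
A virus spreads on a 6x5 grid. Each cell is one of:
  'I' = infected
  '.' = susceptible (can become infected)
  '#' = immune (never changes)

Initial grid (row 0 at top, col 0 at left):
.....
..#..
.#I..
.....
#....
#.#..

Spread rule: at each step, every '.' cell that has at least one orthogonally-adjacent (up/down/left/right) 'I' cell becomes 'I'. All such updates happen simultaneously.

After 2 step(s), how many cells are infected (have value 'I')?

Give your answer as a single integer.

Answer: 8

Derivation:
Step 0 (initial): 1 infected
Step 1: +2 new -> 3 infected
Step 2: +5 new -> 8 infected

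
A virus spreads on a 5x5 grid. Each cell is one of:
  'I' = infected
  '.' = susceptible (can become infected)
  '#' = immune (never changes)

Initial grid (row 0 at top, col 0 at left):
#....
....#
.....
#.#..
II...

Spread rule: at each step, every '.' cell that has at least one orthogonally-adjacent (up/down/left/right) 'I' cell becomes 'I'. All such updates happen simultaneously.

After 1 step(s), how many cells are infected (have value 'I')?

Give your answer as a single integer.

Step 0 (initial): 2 infected
Step 1: +2 new -> 4 infected

Answer: 4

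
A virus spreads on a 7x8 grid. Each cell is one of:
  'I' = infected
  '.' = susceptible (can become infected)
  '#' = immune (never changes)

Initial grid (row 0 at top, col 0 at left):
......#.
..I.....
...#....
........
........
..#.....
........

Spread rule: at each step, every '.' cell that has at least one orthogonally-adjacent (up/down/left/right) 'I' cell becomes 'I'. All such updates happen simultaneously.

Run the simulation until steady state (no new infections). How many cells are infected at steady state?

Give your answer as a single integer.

Step 0 (initial): 1 infected
Step 1: +4 new -> 5 infected
Step 2: +6 new -> 11 infected
Step 3: +8 new -> 19 infected
Step 4: +7 new -> 26 infected
Step 5: +7 new -> 33 infected
Step 6: +8 new -> 41 infected
Step 7: +6 new -> 47 infected
Step 8: +3 new -> 50 infected
Step 9: +2 new -> 52 infected
Step 10: +1 new -> 53 infected
Step 11: +0 new -> 53 infected

Answer: 53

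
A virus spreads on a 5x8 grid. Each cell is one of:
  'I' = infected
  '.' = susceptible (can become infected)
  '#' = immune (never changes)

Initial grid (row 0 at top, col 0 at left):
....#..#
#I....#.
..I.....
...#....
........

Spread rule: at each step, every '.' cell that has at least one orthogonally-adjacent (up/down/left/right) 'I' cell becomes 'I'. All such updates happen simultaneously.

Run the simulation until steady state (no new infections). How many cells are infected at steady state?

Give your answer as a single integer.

Step 0 (initial): 2 infected
Step 1: +5 new -> 7 infected
Step 2: +7 new -> 14 infected
Step 3: +7 new -> 21 infected
Step 4: +5 new -> 26 infected
Step 5: +4 new -> 30 infected
Step 6: +4 new -> 34 infected
Step 7: +1 new -> 35 infected
Step 8: +0 new -> 35 infected

Answer: 35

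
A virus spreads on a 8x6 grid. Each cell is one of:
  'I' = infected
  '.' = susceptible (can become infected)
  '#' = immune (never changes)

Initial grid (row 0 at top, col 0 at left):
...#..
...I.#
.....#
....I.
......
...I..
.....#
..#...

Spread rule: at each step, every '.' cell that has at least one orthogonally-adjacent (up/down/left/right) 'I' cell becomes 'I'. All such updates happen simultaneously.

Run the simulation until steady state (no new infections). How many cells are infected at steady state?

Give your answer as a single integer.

Step 0 (initial): 3 infected
Step 1: +11 new -> 14 infected
Step 2: +12 new -> 26 infected
Step 3: +9 new -> 35 infected
Step 4: +7 new -> 42 infected
Step 5: +1 new -> 43 infected
Step 6: +0 new -> 43 infected

Answer: 43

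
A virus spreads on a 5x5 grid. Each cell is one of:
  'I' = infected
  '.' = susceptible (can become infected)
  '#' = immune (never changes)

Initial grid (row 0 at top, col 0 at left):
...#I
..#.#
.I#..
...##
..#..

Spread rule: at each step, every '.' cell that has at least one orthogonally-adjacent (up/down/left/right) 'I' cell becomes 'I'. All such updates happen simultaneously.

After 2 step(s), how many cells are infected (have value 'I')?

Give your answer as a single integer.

Step 0 (initial): 2 infected
Step 1: +3 new -> 5 infected
Step 2: +5 new -> 10 infected

Answer: 10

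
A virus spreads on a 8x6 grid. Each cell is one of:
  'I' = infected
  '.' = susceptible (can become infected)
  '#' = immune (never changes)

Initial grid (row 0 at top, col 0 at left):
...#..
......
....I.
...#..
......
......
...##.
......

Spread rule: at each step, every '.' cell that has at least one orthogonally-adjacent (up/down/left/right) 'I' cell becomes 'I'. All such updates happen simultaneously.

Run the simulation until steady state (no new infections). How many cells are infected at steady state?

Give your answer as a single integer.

Answer: 44

Derivation:
Step 0 (initial): 1 infected
Step 1: +4 new -> 5 infected
Step 2: +6 new -> 11 infected
Step 3: +7 new -> 18 infected
Step 4: +7 new -> 25 infected
Step 5: +6 new -> 31 infected
Step 6: +5 new -> 36 infected
Step 7: +4 new -> 40 infected
Step 8: +3 new -> 43 infected
Step 9: +1 new -> 44 infected
Step 10: +0 new -> 44 infected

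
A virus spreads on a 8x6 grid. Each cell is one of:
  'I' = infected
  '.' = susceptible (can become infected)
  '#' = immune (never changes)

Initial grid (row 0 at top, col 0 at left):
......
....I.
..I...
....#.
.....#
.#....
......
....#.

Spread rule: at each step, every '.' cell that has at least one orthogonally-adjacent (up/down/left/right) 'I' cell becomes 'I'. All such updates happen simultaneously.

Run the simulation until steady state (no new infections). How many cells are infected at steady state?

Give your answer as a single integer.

Answer: 44

Derivation:
Step 0 (initial): 2 infected
Step 1: +8 new -> 10 infected
Step 2: +9 new -> 19 infected
Step 3: +7 new -> 26 infected
Step 4: +5 new -> 31 infected
Step 5: +5 new -> 36 infected
Step 6: +5 new -> 41 infected
Step 7: +2 new -> 43 infected
Step 8: +1 new -> 44 infected
Step 9: +0 new -> 44 infected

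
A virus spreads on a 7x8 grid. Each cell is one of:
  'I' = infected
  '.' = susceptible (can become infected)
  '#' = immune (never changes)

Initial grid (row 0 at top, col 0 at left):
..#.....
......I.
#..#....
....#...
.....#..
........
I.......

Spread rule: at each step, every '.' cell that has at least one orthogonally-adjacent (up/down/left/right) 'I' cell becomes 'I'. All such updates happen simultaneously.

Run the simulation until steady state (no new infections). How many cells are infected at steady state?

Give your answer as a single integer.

Answer: 51

Derivation:
Step 0 (initial): 2 infected
Step 1: +6 new -> 8 infected
Step 2: +9 new -> 17 infected
Step 3: +10 new -> 27 infected
Step 4: +8 new -> 35 infected
Step 5: +10 new -> 45 infected
Step 6: +5 new -> 50 infected
Step 7: +1 new -> 51 infected
Step 8: +0 new -> 51 infected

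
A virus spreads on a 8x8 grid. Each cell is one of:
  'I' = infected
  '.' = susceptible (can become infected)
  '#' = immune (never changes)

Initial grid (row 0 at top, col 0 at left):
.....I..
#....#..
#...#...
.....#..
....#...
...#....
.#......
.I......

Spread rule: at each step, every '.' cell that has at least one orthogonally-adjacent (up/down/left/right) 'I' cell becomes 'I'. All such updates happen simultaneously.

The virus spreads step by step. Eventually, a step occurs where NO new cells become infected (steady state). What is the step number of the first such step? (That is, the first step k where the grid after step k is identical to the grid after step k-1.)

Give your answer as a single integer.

Answer: 8

Derivation:
Step 0 (initial): 2 infected
Step 1: +4 new -> 6 infected
Step 2: +7 new -> 13 infected
Step 3: +8 new -> 21 infected
Step 4: +11 new -> 32 infected
Step 5: +13 new -> 45 infected
Step 6: +9 new -> 54 infected
Step 7: +2 new -> 56 infected
Step 8: +0 new -> 56 infected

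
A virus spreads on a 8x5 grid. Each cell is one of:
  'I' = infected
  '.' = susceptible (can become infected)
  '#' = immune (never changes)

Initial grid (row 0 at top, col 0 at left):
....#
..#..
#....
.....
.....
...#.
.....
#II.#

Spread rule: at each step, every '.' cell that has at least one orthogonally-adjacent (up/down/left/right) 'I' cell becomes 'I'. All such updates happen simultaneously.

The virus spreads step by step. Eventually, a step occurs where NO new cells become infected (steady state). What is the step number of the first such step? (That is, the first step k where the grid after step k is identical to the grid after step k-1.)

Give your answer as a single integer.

Step 0 (initial): 2 infected
Step 1: +3 new -> 5 infected
Step 2: +4 new -> 9 infected
Step 3: +4 new -> 13 infected
Step 4: +5 new -> 18 infected
Step 5: +5 new -> 23 infected
Step 6: +3 new -> 26 infected
Step 7: +4 new -> 30 infected
Step 8: +4 new -> 34 infected
Step 9: +0 new -> 34 infected

Answer: 9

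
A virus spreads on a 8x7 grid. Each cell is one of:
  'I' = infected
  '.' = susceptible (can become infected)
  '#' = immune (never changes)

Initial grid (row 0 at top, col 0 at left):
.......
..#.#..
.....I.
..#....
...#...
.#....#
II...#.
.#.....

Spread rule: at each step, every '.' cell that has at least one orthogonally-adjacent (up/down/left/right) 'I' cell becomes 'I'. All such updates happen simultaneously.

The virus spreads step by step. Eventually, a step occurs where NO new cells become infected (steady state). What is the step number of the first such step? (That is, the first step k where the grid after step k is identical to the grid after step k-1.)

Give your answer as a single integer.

Answer: 8

Derivation:
Step 0 (initial): 3 infected
Step 1: +7 new -> 10 infected
Step 2: +10 new -> 20 infected
Step 3: +14 new -> 34 infected
Step 4: +6 new -> 40 infected
Step 5: +4 new -> 44 infected
Step 6: +3 new -> 47 infected
Step 7: +1 new -> 48 infected
Step 8: +0 new -> 48 infected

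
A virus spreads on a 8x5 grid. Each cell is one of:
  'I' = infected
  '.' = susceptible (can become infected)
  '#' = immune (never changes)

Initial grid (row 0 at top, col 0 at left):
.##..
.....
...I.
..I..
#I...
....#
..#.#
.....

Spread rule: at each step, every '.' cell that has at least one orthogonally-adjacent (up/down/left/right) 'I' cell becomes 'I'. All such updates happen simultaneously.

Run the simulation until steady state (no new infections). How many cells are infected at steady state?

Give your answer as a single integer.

Answer: 34

Derivation:
Step 0 (initial): 3 infected
Step 1: +7 new -> 10 infected
Step 2: +10 new -> 20 infected
Step 3: +7 new -> 27 infected
Step 4: +4 new -> 31 infected
Step 5: +2 new -> 33 infected
Step 6: +1 new -> 34 infected
Step 7: +0 new -> 34 infected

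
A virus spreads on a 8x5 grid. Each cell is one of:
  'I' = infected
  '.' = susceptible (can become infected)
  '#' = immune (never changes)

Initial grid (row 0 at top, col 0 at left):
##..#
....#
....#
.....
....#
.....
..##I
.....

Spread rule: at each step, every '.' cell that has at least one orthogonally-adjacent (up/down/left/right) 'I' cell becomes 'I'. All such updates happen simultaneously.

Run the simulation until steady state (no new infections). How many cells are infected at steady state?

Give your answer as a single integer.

Answer: 32

Derivation:
Step 0 (initial): 1 infected
Step 1: +2 new -> 3 infected
Step 2: +2 new -> 5 infected
Step 3: +3 new -> 8 infected
Step 4: +4 new -> 12 infected
Step 5: +7 new -> 19 infected
Step 6: +5 new -> 24 infected
Step 7: +4 new -> 28 infected
Step 8: +3 new -> 31 infected
Step 9: +1 new -> 32 infected
Step 10: +0 new -> 32 infected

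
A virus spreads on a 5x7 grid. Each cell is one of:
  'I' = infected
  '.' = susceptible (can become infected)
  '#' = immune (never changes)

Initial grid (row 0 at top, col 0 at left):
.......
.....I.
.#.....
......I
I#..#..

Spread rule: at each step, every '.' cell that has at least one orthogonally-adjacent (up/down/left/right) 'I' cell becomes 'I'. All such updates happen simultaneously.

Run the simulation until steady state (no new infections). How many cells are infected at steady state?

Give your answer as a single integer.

Step 0 (initial): 3 infected
Step 1: +8 new -> 11 infected
Step 2: +8 new -> 19 infected
Step 3: +6 new -> 25 infected
Step 4: +6 new -> 31 infected
Step 5: +1 new -> 32 infected
Step 6: +0 new -> 32 infected

Answer: 32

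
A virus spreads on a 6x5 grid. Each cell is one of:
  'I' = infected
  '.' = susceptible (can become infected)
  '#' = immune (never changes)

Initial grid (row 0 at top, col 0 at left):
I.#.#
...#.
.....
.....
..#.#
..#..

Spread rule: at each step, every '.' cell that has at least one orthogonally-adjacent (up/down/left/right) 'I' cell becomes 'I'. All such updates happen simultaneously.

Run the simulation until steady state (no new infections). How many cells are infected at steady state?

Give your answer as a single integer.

Answer: 23

Derivation:
Step 0 (initial): 1 infected
Step 1: +2 new -> 3 infected
Step 2: +2 new -> 5 infected
Step 3: +3 new -> 8 infected
Step 4: +3 new -> 11 infected
Step 5: +4 new -> 15 infected
Step 6: +3 new -> 18 infected
Step 7: +3 new -> 21 infected
Step 8: +1 new -> 22 infected
Step 9: +1 new -> 23 infected
Step 10: +0 new -> 23 infected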